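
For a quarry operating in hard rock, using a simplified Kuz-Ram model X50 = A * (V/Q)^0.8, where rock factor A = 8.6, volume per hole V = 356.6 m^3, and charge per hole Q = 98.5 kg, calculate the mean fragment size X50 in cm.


Compute V/Q:
V/Q = 356.6 / 98.5 = 3.620304569
Raise to the power 0.8:
(V/Q)^0.8 = 3.620304569^0.8 = 2.798956099
Multiply by A:
X50 = 8.6 * 2.798956099
= 24.071 cm

24.071 cm


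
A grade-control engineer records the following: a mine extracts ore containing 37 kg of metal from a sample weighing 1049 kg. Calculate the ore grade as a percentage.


3.5272%

Ore grade = (metal mass / ore mass) * 100
= (37 / 1049) * 100
= 0.03527168732 * 100
= 3.5272%


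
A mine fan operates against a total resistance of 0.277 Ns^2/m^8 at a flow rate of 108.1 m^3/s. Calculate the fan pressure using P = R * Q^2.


3236.914 Pa

Compute Q^2:
Q^2 = 108.1^2 = 11685.61
Compute pressure:
P = R * Q^2 = 0.277 * 11685.61
= 3236.914 Pa


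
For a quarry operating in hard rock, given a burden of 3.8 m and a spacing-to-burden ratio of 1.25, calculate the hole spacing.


Spacing = burden * ratio
= 3.8 * 1.25
= 4.75 m

4.75 m


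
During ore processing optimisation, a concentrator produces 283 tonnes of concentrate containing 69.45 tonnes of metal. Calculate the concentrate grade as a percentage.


Grade = (metal in concentrate / concentrate mass) * 100
= (69.45 / 283) * 100
= 0.2454063604 * 100
= 24.5406%

24.5406%


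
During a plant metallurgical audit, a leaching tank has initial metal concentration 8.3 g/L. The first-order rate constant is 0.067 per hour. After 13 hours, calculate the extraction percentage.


58.1467%

Compute the exponent:
-k * t = -0.067 * 13 = -0.871
Remaining concentration:
C = 8.3 * exp(-0.871)
= 8.3 * 0.4185328071
= 3.473822299 g/L
Extracted = 8.3 - 3.473822299 = 4.826177701 g/L
Extraction % = 4.826177701 / 8.3 * 100
= 58.1467%


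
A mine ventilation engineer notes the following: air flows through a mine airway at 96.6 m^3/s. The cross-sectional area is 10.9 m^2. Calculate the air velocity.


Velocity = flow rate / cross-sectional area
= 96.6 / 10.9
= 8.8624 m/s

8.8624 m/s


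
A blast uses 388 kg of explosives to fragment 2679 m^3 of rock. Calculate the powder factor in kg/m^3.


Powder factor = explosive mass / rock volume
= 388 / 2679
= 0.1448 kg/m^3

0.1448 kg/m^3


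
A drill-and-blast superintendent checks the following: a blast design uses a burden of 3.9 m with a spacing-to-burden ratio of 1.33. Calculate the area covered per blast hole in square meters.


First, find the spacing:
Spacing = burden * ratio = 3.9 * 1.33
= 5.187 m
Then, calculate the area:
Area = burden * spacing = 3.9 * 5.187
= 20.2293 m^2

20.2293 m^2


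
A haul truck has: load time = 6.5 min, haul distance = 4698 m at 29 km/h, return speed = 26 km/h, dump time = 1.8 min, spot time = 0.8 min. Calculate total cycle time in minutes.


Convert haul speed to m/min: 29 * 1000/60 = 483.3333333 m/min
Haul time = 4698 / 483.3333333 = 9.72 min
Convert return speed to m/min: 26 * 1000/60 = 433.3333333 m/min
Return time = 4698 / 433.3333333 = 10.84153846 min
Total cycle time:
= 6.5 + 9.72 + 1.8 + 10.84153846 + 0.8
= 29.6615 min

29.6615 min


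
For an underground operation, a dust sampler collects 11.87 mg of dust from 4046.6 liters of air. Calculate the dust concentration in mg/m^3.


Convert liters to m^3: 1 m^3 = 1000 L
Concentration = mass / volume * 1000
= 11.87 / 4046.6 * 1000
= 0.002933326743 * 1000
= 2.9333 mg/m^3

2.9333 mg/m^3


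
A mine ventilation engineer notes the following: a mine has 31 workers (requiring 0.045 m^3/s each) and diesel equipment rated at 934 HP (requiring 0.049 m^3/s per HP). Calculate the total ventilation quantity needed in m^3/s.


47.161 m^3/s

Airflow for workers:
Q_people = 31 * 0.045 = 1.395 m^3/s
Airflow for diesel equipment:
Q_diesel = 934 * 0.049 = 45.766 m^3/s
Total ventilation:
Q_total = 1.395 + 45.766
= 47.161 m^3/s


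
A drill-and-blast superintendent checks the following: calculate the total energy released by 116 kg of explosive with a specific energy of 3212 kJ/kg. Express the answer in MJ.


372.592 MJ

Energy = mass * specific_energy / 1000
= 116 * 3212 / 1000
= 372592 / 1000
= 372.592 MJ


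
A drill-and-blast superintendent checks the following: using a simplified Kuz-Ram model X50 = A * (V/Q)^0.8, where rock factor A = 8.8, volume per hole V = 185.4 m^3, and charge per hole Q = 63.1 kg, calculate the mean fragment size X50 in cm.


20.8424 cm

Compute V/Q:
V/Q = 185.4 / 63.1 = 2.938193344
Raise to the power 0.8:
(V/Q)^0.8 = 2.938193344^0.8 = 2.368450412
Multiply by A:
X50 = 8.8 * 2.368450412
= 20.8424 cm


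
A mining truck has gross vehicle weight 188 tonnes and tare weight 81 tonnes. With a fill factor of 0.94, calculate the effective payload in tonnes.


Maximum payload = gross - tare
= 188 - 81 = 107 tonnes
Effective payload = max payload * fill factor
= 107 * 0.94
= 100.58 tonnes

100.58 tonnes


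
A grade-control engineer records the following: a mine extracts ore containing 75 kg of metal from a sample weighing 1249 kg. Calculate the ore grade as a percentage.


6.0048%

Ore grade = (metal mass / ore mass) * 100
= (75 / 1249) * 100
= 0.06004803843 * 100
= 6.0048%


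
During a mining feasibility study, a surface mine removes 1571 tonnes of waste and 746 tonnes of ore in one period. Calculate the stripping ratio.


2.1059

Stripping ratio = waste tonnage / ore tonnage
= 1571 / 746
= 2.1059


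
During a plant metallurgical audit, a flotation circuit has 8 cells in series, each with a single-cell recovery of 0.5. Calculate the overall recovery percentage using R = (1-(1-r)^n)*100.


Complement of single-cell recovery:
1 - r = 1 - 0.5 = 0.5
Raise to power n:
(1 - r)^8 = 0.5^8 = 0.00390625
Overall recovery:
R = (1 - 0.00390625) * 100
= 99.6094%

99.6094%


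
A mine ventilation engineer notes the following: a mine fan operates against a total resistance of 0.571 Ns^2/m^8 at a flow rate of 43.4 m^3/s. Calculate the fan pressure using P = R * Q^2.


1075.5128 Pa

Compute Q^2:
Q^2 = 43.4^2 = 1883.56
Compute pressure:
P = R * Q^2 = 0.571 * 1883.56
= 1075.5128 Pa


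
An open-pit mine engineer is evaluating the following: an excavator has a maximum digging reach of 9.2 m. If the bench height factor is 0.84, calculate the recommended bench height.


Bench height = reach * factor
= 9.2 * 0.84
= 7.728 m

7.728 m


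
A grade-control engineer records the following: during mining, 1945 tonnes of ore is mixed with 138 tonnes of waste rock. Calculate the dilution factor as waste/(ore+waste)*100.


Total material = ore + waste
= 1945 + 138 = 2083 tonnes
Dilution = waste / total * 100
= 138 / 2083 * 100
= 0.0662506001 * 100
= 6.6251%

6.6251%


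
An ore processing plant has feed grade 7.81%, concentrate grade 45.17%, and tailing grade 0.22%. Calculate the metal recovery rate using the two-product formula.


97.6587%

Using the two-product formula:
R = 100 * c * (f - t) / (f * (c - t))
Numerator = 100 * 45.17 * (7.81 - 0.22)
= 100 * 45.17 * 7.59
= 34284.03
Denominator = 7.81 * (45.17 - 0.22)
= 7.81 * 44.95
= 351.0595
R = 34284.03 / 351.0595
= 97.6587%


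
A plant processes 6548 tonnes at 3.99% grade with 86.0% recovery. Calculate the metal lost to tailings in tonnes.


Total metal in feed:
= 6548 * 3.99 / 100 = 261.2652 tonnes
Metal recovered:
= 261.2652 * 86.0 / 100 = 224.688072 tonnes
Metal lost to tailings:
= 261.2652 - 224.688072
= 36.5771 tonnes

36.5771 tonnes


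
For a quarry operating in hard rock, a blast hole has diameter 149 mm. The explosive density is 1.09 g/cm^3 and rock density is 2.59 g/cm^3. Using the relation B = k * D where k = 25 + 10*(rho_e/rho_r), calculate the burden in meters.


First, compute k:
rho_e / rho_r = 1.09 / 2.59 = 0.4208494208
k = 25 + 10 * 0.4208494208 = 29.20849421
Then, compute burden:
B = k * D / 1000 = 29.20849421 * 149 / 1000
= 4352.065637 / 1000
= 4.3521 m

4.3521 m


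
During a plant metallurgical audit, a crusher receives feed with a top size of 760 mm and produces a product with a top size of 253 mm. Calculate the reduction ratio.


Reduction ratio = feed size / product size
= 760 / 253
= 3.004

3.004


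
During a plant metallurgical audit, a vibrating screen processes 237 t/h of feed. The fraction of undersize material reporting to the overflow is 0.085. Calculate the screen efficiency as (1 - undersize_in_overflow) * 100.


91.5%

Screen efficiency = (1 - fraction of undersize in overflow) * 100
= (1 - 0.085) * 100
= 0.915 * 100
= 91.5%


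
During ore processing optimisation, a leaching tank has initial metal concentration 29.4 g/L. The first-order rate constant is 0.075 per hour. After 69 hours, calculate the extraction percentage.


Compute the exponent:
-k * t = -0.075 * 69 = -5.175
Remaining concentration:
C = 29.4 * exp(-5.175)
= 29.4 * 0.005656216914
= 0.1662927773 g/L
Extracted = 29.4 - 0.1662927773 = 29.23370722 g/L
Extraction % = 29.23370722 / 29.4 * 100
= 99.4344%

99.4344%


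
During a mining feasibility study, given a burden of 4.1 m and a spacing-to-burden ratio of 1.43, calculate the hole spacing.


Spacing = burden * ratio
= 4.1 * 1.43
= 5.863 m

5.863 m


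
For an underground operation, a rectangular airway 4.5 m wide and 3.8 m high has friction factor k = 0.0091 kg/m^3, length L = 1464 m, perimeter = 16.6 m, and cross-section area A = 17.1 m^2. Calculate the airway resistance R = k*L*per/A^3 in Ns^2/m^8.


0.0442 Ns^2/m^8

Compute the numerator:
k * L * per = 0.0091 * 1464 * 16.6
= 221.15184
Compute the denominator:
A^3 = 17.1^3 = 5000.211
Resistance:
R = 221.15184 / 5000.211
= 0.0442 Ns^2/m^8


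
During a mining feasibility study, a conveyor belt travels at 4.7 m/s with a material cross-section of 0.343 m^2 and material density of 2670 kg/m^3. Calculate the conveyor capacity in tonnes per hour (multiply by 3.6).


15495.5052 t/h

Volumetric flow = speed * area
= 4.7 * 0.343 = 1.6121 m^3/s
Mass flow = volumetric * density
= 1.6121 * 2670 = 4304.307 kg/s
Convert to t/h: multiply by 3.6
Capacity = 4304.307 * 3.6
= 15495.5052 t/h


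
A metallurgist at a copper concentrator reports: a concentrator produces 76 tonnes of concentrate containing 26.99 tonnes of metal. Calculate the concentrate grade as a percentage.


Grade = (metal in concentrate / concentrate mass) * 100
= (26.99 / 76) * 100
= 0.3551315789 * 100
= 35.5132%

35.5132%


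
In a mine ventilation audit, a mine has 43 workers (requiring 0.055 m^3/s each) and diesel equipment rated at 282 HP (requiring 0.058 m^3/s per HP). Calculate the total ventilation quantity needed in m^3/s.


18.721 m^3/s

Airflow for workers:
Q_people = 43 * 0.055 = 2.365 m^3/s
Airflow for diesel equipment:
Q_diesel = 282 * 0.058 = 16.356 m^3/s
Total ventilation:
Q_total = 2.365 + 16.356
= 18.721 m^3/s


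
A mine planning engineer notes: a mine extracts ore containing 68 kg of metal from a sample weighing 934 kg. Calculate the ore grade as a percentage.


7.2805%

Ore grade = (metal mass / ore mass) * 100
= (68 / 934) * 100
= 0.07280513919 * 100
= 7.2805%


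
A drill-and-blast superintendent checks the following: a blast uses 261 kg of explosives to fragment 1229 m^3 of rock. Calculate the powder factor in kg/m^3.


0.2124 kg/m^3

Powder factor = explosive mass / rock volume
= 261 / 1229
= 0.2124 kg/m^3


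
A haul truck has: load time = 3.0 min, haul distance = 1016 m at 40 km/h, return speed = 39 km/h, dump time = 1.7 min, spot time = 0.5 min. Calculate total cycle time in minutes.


Convert haul speed to m/min: 40 * 1000/60 = 666.6666667 m/min
Haul time = 1016 / 666.6666667 = 1.524 min
Convert return speed to m/min: 39 * 1000/60 = 650 m/min
Return time = 1016 / 650 = 1.563076923 min
Total cycle time:
= 3.0 + 1.524 + 1.7 + 1.563076923 + 0.5
= 8.2871 min

8.2871 min


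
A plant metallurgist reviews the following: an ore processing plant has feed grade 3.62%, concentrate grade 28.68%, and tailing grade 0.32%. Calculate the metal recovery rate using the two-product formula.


92.1888%

Using the two-product formula:
R = 100 * c * (f - t) / (f * (c - t))
Numerator = 100 * 28.68 * (3.62 - 0.32)
= 100 * 28.68 * 3.3
= 9464.4
Denominator = 3.62 * (28.68 - 0.32)
= 3.62 * 28.36
= 102.6632
R = 9464.4 / 102.6632
= 92.1888%


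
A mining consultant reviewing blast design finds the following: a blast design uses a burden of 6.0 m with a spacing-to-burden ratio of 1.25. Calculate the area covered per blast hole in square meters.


45.0 m^2

First, find the spacing:
Spacing = burden * ratio = 6.0 * 1.25
= 7.5 m
Then, calculate the area:
Area = burden * spacing = 6.0 * 7.5
= 45.0 m^2


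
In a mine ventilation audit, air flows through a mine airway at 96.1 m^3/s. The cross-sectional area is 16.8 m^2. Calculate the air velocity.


5.7202 m/s

Velocity = flow rate / cross-sectional area
= 96.1 / 16.8
= 5.7202 m/s


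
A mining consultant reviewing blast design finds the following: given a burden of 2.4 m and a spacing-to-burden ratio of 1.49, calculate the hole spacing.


Spacing = burden * ratio
= 2.4 * 1.49
= 3.576 m

3.576 m


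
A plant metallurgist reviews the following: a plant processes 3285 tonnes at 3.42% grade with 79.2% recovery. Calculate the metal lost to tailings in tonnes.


23.3682 tonnes

Total metal in feed:
= 3285 * 3.42 / 100 = 112.347 tonnes
Metal recovered:
= 112.347 * 79.2 / 100 = 88.978824 tonnes
Metal lost to tailings:
= 112.347 - 88.978824
= 23.3682 tonnes


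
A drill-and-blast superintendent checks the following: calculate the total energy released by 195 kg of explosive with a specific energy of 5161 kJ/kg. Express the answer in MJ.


Energy = mass * specific_energy / 1000
= 195 * 5161 / 1000
= 1006395 / 1000
= 1006.395 MJ

1006.395 MJ


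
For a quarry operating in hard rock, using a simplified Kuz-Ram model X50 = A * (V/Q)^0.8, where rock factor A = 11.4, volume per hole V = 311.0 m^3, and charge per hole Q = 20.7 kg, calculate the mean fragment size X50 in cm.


Compute V/Q:
V/Q = 311.0 / 20.7 = 15.02415459
Raise to the power 0.8:
(V/Q)^0.8 = 15.02415459^0.8 = 8.738402298
Multiply by A:
X50 = 11.4 * 8.738402298
= 99.6178 cm

99.6178 cm


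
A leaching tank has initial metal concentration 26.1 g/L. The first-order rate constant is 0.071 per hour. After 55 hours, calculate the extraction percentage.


97.9859%

Compute the exponent:
-k * t = -0.071 * 55 = -3.905
Remaining concentration:
C = 26.1 * exp(-3.905)
= 26.1 * 0.02014095449
= 0.5256789122 g/L
Extracted = 26.1 - 0.5256789122 = 25.57432109 g/L
Extraction % = 25.57432109 / 26.1 * 100
= 97.9859%


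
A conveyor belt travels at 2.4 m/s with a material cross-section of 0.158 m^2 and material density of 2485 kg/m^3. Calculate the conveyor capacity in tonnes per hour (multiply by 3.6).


Volumetric flow = speed * area
= 2.4 * 0.158 = 0.3792 m^3/s
Mass flow = volumetric * density
= 0.3792 * 2485 = 942.312 kg/s
Convert to t/h: multiply by 3.6
Capacity = 942.312 * 3.6
= 3392.3232 t/h

3392.3232 t/h


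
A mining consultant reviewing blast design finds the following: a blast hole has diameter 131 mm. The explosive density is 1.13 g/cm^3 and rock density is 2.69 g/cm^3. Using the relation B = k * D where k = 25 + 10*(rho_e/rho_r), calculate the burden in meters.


First, compute k:
rho_e / rho_r = 1.13 / 2.69 = 0.4200743494
k = 25 + 10 * 0.4200743494 = 29.20074349
Then, compute burden:
B = k * D / 1000 = 29.20074349 * 131 / 1000
= 3825.297398 / 1000
= 3.8253 m

3.8253 m


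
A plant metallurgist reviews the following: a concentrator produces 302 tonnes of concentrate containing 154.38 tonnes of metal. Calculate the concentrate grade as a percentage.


51.1192%

Grade = (metal in concentrate / concentrate mass) * 100
= (154.38 / 302) * 100
= 0.511192053 * 100
= 51.1192%


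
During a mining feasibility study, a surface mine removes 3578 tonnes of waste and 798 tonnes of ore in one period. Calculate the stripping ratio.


4.4837

Stripping ratio = waste tonnage / ore tonnage
= 3578 / 798
= 4.4837


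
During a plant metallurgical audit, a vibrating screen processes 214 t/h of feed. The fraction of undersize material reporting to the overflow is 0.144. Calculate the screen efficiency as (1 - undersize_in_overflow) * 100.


85.6%

Screen efficiency = (1 - fraction of undersize in overflow) * 100
= (1 - 0.144) * 100
= 0.856 * 100
= 85.6%


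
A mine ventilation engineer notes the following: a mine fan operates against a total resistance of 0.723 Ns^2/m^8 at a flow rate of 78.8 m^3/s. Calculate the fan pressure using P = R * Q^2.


Compute Q^2:
Q^2 = 78.8^2 = 6209.44
Compute pressure:
P = R * Q^2 = 0.723 * 6209.44
= 4489.4251 Pa

4489.4251 Pa


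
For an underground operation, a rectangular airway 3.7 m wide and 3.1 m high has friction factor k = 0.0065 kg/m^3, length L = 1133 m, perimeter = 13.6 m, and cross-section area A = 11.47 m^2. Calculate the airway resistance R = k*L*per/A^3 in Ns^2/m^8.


Compute the numerator:
k * L * per = 0.0065 * 1133 * 13.6
= 100.1572
Compute the denominator:
A^3 = 11.47^3 = 1509.003523
Resistance:
R = 100.1572 / 1509.003523
= 0.0664 Ns^2/m^8

0.0664 Ns^2/m^8


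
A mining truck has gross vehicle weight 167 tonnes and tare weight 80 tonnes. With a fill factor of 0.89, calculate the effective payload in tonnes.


77.43 tonnes

Maximum payload = gross - tare
= 167 - 80 = 87 tonnes
Effective payload = max payload * fill factor
= 87 * 0.89
= 77.43 tonnes


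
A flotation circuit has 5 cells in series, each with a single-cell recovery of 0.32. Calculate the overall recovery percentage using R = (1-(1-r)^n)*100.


Complement of single-cell recovery:
1 - r = 1 - 0.32 = 0.68
Raise to power n:
(1 - r)^5 = 0.68^5 = 0.1453933568
Overall recovery:
R = (1 - 0.1453933568) * 100
= 85.4607%

85.4607%


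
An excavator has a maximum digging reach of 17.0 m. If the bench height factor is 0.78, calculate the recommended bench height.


13.26 m

Bench height = reach * factor
= 17.0 * 0.78
= 13.26 m


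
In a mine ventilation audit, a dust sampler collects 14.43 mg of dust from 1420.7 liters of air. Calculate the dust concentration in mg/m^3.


Convert liters to m^3: 1 m^3 = 1000 L
Concentration = mass / volume * 1000
= 14.43 / 1420.7 * 1000
= 0.01015696488 * 1000
= 10.157 mg/m^3

10.157 mg/m^3


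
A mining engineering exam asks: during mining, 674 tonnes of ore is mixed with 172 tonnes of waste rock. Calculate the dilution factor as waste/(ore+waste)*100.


20.331%

Total material = ore + waste
= 674 + 172 = 846 tonnes
Dilution = waste / total * 100
= 172 / 846 * 100
= 0.2033096927 * 100
= 20.331%


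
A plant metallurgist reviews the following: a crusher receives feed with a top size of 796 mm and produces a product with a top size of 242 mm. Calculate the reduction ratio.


Reduction ratio = feed size / product size
= 796 / 242
= 3.2893

3.2893


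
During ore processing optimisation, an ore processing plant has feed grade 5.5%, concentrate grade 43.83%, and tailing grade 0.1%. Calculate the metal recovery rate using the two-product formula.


98.4063%

Using the two-product formula:
R = 100 * c * (f - t) / (f * (c - t))
Numerator = 100 * 43.83 * (5.5 - 0.1)
= 100 * 43.83 * 5.4
= 23668.2
Denominator = 5.5 * (43.83 - 0.1)
= 5.5 * 43.73
= 240.515
R = 23668.2 / 240.515
= 98.4063%


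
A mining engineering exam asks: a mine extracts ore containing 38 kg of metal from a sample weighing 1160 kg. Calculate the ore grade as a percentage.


Ore grade = (metal mass / ore mass) * 100
= (38 / 1160) * 100
= 0.03275862069 * 100
= 3.2759%

3.2759%


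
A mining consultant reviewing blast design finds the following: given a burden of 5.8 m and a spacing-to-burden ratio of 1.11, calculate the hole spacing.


6.438 m

Spacing = burden * ratio
= 5.8 * 1.11
= 6.438 m


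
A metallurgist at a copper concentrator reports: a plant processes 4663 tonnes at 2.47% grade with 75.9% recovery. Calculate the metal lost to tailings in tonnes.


27.7574 tonnes

Total metal in feed:
= 4663 * 2.47 / 100 = 115.1761 tonnes
Metal recovered:
= 115.1761 * 75.9 / 100 = 87.4186599 tonnes
Metal lost to tailings:
= 115.1761 - 87.4186599
= 27.7574 tonnes


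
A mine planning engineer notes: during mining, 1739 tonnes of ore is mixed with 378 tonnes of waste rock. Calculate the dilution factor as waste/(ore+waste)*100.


Total material = ore + waste
= 1739 + 378 = 2117 tonnes
Dilution = waste / total * 100
= 378 / 2117 * 100
= 0.1785545583 * 100
= 17.8555%

17.8555%


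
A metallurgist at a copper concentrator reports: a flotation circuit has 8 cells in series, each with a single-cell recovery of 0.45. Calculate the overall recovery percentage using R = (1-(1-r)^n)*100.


99.1627%

Complement of single-cell recovery:
1 - r = 1 - 0.45 = 0.55
Raise to power n:
(1 - r)^8 = 0.55^8 = 0.008373393789
Overall recovery:
R = (1 - 0.008373393789) * 100
= 99.1627%


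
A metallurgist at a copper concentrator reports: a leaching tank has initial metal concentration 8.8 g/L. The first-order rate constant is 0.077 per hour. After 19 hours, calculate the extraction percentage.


76.8459%

Compute the exponent:
-k * t = -0.077 * 19 = -1.463
Remaining concentration:
C = 8.8 * exp(-1.463)
= 8.8 * 0.2315406099
= 2.037557367 g/L
Extracted = 8.8 - 2.037557367 = 6.762442633 g/L
Extraction % = 6.762442633 / 8.8 * 100
= 76.8459%


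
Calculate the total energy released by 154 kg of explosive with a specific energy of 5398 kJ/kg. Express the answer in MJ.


831.292 MJ

Energy = mass * specific_energy / 1000
= 154 * 5398 / 1000
= 831292 / 1000
= 831.292 MJ


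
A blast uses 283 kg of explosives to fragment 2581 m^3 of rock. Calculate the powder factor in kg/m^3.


0.1096 kg/m^3

Powder factor = explosive mass / rock volume
= 283 / 2581
= 0.1096 kg/m^3


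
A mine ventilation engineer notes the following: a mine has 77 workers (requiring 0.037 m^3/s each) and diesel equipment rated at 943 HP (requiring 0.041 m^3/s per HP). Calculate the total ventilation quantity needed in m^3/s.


41.512 m^3/s

Airflow for workers:
Q_people = 77 * 0.037 = 2.849 m^3/s
Airflow for diesel equipment:
Q_diesel = 943 * 0.041 = 38.663 m^3/s
Total ventilation:
Q_total = 2.849 + 38.663
= 41.512 m^3/s


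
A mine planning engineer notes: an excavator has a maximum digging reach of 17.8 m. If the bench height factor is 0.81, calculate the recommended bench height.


14.418 m

Bench height = reach * factor
= 17.8 * 0.81
= 14.418 m


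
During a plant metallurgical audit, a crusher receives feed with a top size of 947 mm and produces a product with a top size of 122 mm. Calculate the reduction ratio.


7.7623

Reduction ratio = feed size / product size
= 947 / 122
= 7.7623


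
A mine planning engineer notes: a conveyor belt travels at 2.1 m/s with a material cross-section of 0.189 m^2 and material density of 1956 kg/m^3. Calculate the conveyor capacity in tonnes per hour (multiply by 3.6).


2794.811 t/h

Volumetric flow = speed * area
= 2.1 * 0.189 = 0.3969 m^3/s
Mass flow = volumetric * density
= 0.3969 * 1956 = 776.3364 kg/s
Convert to t/h: multiply by 3.6
Capacity = 776.3364 * 3.6
= 2794.811 t/h


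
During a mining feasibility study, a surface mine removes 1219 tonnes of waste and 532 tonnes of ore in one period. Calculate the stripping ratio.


Stripping ratio = waste tonnage / ore tonnage
= 1219 / 532
= 2.2914

2.2914


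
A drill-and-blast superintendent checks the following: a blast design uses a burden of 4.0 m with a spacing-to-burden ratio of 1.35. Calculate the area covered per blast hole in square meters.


First, find the spacing:
Spacing = burden * ratio = 4.0 * 1.35
= 5.4 m
Then, calculate the area:
Area = burden * spacing = 4.0 * 5.4
= 21.6 m^2

21.6 m^2


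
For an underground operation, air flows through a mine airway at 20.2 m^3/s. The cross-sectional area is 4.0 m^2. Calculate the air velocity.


Velocity = flow rate / cross-sectional area
= 20.2 / 4.0
= 5.05 m/s

5.05 m/s


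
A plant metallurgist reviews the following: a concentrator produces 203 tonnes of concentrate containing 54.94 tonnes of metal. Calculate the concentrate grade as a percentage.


27.064%

Grade = (metal in concentrate / concentrate mass) * 100
= (54.94 / 203) * 100
= 0.2706403941 * 100
= 27.064%


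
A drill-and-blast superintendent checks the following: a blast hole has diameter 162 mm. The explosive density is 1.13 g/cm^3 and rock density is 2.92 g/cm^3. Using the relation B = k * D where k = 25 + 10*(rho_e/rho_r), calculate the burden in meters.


4.6769 m

First, compute k:
rho_e / rho_r = 1.13 / 2.92 = 0.3869863014
k = 25 + 10 * 0.3869863014 = 28.86986301
Then, compute burden:
B = k * D / 1000 = 28.86986301 * 162 / 1000
= 4676.917808 / 1000
= 4.6769 m


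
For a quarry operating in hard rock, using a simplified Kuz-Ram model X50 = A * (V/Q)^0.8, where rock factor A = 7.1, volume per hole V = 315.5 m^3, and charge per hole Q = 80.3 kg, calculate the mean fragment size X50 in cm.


Compute V/Q:
V/Q = 315.5 / 80.3 = 3.929016189
Raise to the power 0.8:
(V/Q)^0.8 = 3.929016189^0.8 = 2.988319678
Multiply by A:
X50 = 7.1 * 2.988319678
= 21.2171 cm

21.2171 cm


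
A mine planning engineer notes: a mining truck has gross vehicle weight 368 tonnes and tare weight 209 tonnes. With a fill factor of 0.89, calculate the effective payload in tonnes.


141.51 tonnes

Maximum payload = gross - tare
= 368 - 209 = 159 tonnes
Effective payload = max payload * fill factor
= 159 * 0.89
= 141.51 tonnes


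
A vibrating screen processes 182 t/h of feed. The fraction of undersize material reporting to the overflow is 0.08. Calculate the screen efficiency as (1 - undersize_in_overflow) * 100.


Screen efficiency = (1 - fraction of undersize in overflow) * 100
= (1 - 0.08) * 100
= 0.92 * 100
= 92.0%

92.0%


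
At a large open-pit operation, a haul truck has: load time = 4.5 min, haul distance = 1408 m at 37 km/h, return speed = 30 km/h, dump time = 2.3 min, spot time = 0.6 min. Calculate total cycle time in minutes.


Convert haul speed to m/min: 37 * 1000/60 = 616.6666667 m/min
Haul time = 1408 / 616.6666667 = 2.283243243 min
Convert return speed to m/min: 30 * 1000/60 = 500 m/min
Return time = 1408 / 500 = 2.816 min
Total cycle time:
= 4.5 + 2.283243243 + 2.3 + 2.816 + 0.6
= 12.4992 min

12.4992 min


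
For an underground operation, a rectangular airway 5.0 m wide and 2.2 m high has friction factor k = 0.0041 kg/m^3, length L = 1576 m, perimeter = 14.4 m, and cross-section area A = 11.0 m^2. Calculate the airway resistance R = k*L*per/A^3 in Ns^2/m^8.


0.0699 Ns^2/m^8

Compute the numerator:
k * L * per = 0.0041 * 1576 * 14.4
= 93.04704
Compute the denominator:
A^3 = 11.0^3 = 1331
Resistance:
R = 93.04704 / 1331
= 0.0699 Ns^2/m^8


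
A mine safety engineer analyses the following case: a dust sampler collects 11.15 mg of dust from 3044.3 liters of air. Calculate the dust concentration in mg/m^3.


3.6626 mg/m^3

Convert liters to m^3: 1 m^3 = 1000 L
Concentration = mass / volume * 1000
= 11.15 / 3044.3 * 1000
= 0.003662582531 * 1000
= 3.6626 mg/m^3


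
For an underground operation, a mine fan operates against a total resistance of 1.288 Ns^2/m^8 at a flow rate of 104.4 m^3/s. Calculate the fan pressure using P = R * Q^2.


14038.3757 Pa

Compute Q^2:
Q^2 = 104.4^2 = 10899.36
Compute pressure:
P = R * Q^2 = 1.288 * 10899.36
= 14038.3757 Pa


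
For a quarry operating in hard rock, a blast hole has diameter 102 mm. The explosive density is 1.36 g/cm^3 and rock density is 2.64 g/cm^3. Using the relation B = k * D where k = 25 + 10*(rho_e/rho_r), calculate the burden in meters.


First, compute k:
rho_e / rho_r = 1.36 / 2.64 = 0.5151515152
k = 25 + 10 * 0.5151515152 = 30.15151515
Then, compute burden:
B = k * D / 1000 = 30.15151515 * 102 / 1000
= 3075.454545 / 1000
= 3.0755 m

3.0755 m


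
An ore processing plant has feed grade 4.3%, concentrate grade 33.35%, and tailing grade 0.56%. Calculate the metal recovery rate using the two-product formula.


Using the two-product formula:
R = 100 * c * (f - t) / (f * (c - t))
Numerator = 100 * 33.35 * (4.3 - 0.56)
= 100 * 33.35 * 3.74
= 12472.9
Denominator = 4.3 * (33.35 - 0.56)
= 4.3 * 32.79
= 140.997
R = 12472.9 / 140.997
= 88.4622%

88.4622%


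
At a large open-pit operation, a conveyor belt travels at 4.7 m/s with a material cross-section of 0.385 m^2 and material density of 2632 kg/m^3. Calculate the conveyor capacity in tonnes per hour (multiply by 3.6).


Volumetric flow = speed * area
= 4.7 * 0.385 = 1.8095 m^3/s
Mass flow = volumetric * density
= 1.8095 * 2632 = 4762.604 kg/s
Convert to t/h: multiply by 3.6
Capacity = 4762.604 * 3.6
= 17145.3744 t/h

17145.3744 t/h


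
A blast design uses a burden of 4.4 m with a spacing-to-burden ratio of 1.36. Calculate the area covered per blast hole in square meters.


26.3296 m^2

First, find the spacing:
Spacing = burden * ratio = 4.4 * 1.36
= 5.984 m
Then, calculate the area:
Area = burden * spacing = 4.4 * 5.984
= 26.3296 m^2


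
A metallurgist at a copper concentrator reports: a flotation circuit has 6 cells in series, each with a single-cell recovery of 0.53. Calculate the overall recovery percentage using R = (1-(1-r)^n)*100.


Complement of single-cell recovery:
1 - r = 1 - 0.53 = 0.47
Raise to power n:
(1 - r)^6 = 0.47^6 = 0.01077921533
Overall recovery:
R = (1 - 0.01077921533) * 100
= 98.9221%

98.9221%


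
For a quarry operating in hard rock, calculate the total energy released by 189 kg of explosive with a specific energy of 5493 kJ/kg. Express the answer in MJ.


1038.177 MJ

Energy = mass * specific_energy / 1000
= 189 * 5493 / 1000
= 1038177 / 1000
= 1038.177 MJ


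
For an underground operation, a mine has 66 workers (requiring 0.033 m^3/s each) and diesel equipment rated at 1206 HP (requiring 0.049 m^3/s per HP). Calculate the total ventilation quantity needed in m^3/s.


Airflow for workers:
Q_people = 66 * 0.033 = 2.178 m^3/s
Airflow for diesel equipment:
Q_diesel = 1206 * 0.049 = 59.094 m^3/s
Total ventilation:
Q_total = 2.178 + 59.094
= 61.272 m^3/s

61.272 m^3/s


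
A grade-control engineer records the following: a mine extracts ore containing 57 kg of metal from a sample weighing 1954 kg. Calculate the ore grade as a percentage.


Ore grade = (metal mass / ore mass) * 100
= (57 / 1954) * 100
= 0.02917093142 * 100
= 2.9171%

2.9171%


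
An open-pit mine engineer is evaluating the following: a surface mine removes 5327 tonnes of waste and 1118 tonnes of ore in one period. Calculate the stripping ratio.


4.7648

Stripping ratio = waste tonnage / ore tonnage
= 5327 / 1118
= 4.7648


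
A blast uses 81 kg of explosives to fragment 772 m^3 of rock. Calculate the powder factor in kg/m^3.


0.1049 kg/m^3

Powder factor = explosive mass / rock volume
= 81 / 772
= 0.1049 kg/m^3


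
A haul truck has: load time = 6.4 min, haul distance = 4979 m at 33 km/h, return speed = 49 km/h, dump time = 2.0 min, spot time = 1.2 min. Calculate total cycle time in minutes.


24.7495 min

Convert haul speed to m/min: 33 * 1000/60 = 550 m/min
Haul time = 4979 / 550 = 9.052727273 min
Convert return speed to m/min: 49 * 1000/60 = 816.6666667 m/min
Return time = 4979 / 816.6666667 = 6.096734694 min
Total cycle time:
= 6.4 + 9.052727273 + 2.0 + 6.096734694 + 1.2
= 24.7495 min


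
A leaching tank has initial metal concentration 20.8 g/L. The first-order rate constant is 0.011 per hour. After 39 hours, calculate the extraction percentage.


Compute the exponent:
-k * t = -0.011 * 39 = -0.429
Remaining concentration:
C = 20.8 * exp(-0.429)
= 20.8 * 0.6511599292
= 13.54412653 g/L
Extracted = 20.8 - 13.54412653 = 7.255873473 g/L
Extraction % = 7.255873473 / 20.8 * 100
= 34.884%

34.884%


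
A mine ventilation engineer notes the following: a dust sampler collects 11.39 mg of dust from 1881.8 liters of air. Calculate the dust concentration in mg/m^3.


6.0527 mg/m^3

Convert liters to m^3: 1 m^3 = 1000 L
Concentration = mass / volume * 1000
= 11.39 / 1881.8 * 1000
= 0.006052715485 * 1000
= 6.0527 mg/m^3


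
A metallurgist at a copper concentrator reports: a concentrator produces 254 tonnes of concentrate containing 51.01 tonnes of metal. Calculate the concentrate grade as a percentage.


Grade = (metal in concentrate / concentrate mass) * 100
= (51.01 / 254) * 100
= 0.2008267717 * 100
= 20.0827%

20.0827%


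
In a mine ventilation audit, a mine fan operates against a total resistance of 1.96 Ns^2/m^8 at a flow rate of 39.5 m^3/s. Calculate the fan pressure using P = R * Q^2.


3058.09 Pa

Compute Q^2:
Q^2 = 39.5^2 = 1560.25
Compute pressure:
P = R * Q^2 = 1.96 * 1560.25
= 3058.09 Pa


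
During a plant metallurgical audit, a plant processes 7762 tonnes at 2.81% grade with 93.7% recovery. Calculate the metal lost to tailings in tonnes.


13.7411 tonnes

Total metal in feed:
= 7762 * 2.81 / 100 = 218.1122 tonnes
Metal recovered:
= 218.1122 * 93.7 / 100 = 204.3711314 tonnes
Metal lost to tailings:
= 218.1122 - 204.3711314
= 13.7411 tonnes


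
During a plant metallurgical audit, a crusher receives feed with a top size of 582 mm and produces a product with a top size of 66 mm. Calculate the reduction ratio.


8.8182

Reduction ratio = feed size / product size
= 582 / 66
= 8.8182


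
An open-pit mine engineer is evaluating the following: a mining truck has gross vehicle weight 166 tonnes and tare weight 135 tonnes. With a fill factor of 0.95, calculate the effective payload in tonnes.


29.45 tonnes

Maximum payload = gross - tare
= 166 - 135 = 31 tonnes
Effective payload = max payload * fill factor
= 31 * 0.95
= 29.45 tonnes


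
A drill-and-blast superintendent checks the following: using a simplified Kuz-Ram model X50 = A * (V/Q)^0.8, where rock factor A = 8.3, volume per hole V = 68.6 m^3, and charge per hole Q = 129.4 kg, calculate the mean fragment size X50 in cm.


Compute V/Q:
V/Q = 68.6 / 129.4 = 0.5301391036
Raise to the power 0.8:
(V/Q)^0.8 = 0.5301391036^0.8 = 0.6018827152
Multiply by A:
X50 = 8.3 * 0.6018827152
= 4.9956 cm

4.9956 cm


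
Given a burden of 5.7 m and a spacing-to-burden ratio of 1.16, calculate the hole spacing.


6.612 m

Spacing = burden * ratio
= 5.7 * 1.16
= 6.612 m


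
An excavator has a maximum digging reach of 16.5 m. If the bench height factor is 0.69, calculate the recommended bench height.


Bench height = reach * factor
= 16.5 * 0.69
= 11.385 m

11.385 m


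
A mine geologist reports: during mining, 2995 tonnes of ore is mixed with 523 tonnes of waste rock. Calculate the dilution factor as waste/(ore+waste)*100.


14.8664%

Total material = ore + waste
= 2995 + 523 = 3518 tonnes
Dilution = waste / total * 100
= 523 / 3518 * 100
= 0.1486640136 * 100
= 14.8664%


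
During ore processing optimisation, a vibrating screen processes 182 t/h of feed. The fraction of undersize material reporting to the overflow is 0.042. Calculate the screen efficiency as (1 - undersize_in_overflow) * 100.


Screen efficiency = (1 - fraction of undersize in overflow) * 100
= (1 - 0.042) * 100
= 0.958 * 100
= 95.8%

95.8%


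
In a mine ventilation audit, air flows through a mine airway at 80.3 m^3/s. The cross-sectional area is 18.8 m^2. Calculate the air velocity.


4.2713 m/s

Velocity = flow rate / cross-sectional area
= 80.3 / 18.8
= 4.2713 m/s


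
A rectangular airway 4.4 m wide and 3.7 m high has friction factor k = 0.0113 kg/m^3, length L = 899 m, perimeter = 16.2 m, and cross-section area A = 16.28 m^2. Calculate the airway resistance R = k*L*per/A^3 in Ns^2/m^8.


0.0381 Ns^2/m^8

Compute the numerator:
k * L * per = 0.0113 * 899 * 16.2
= 164.57094
Compute the denominator:
A^3 = 16.28^3 = 4314.825152
Resistance:
R = 164.57094 / 4314.825152
= 0.0381 Ns^2/m^8


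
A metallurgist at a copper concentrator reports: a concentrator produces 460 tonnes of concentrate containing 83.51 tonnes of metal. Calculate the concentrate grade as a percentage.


18.1543%

Grade = (metal in concentrate / concentrate mass) * 100
= (83.51 / 460) * 100
= 0.1815434783 * 100
= 18.1543%


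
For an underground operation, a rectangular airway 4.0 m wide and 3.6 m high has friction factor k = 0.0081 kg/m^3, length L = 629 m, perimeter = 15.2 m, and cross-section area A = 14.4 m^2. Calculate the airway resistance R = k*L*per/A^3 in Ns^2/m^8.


0.0259 Ns^2/m^8

Compute the numerator:
k * L * per = 0.0081 * 629 * 15.2
= 77.44248
Compute the denominator:
A^3 = 14.4^3 = 2985.984
Resistance:
R = 77.44248 / 2985.984
= 0.0259 Ns^2/m^8


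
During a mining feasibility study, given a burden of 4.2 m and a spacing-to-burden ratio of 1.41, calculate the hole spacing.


Spacing = burden * ratio
= 4.2 * 1.41
= 5.922 m

5.922 m


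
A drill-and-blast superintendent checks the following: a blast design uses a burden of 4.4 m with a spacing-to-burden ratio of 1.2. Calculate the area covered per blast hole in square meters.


23.232 m^2

First, find the spacing:
Spacing = burden * ratio = 4.4 * 1.2
= 5.28 m
Then, calculate the area:
Area = burden * spacing = 4.4 * 5.28
= 23.232 m^2


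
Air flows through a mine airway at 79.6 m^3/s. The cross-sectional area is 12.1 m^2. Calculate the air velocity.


Velocity = flow rate / cross-sectional area
= 79.6 / 12.1
= 6.5785 m/s

6.5785 m/s


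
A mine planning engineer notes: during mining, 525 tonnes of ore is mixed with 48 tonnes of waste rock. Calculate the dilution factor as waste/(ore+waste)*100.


Total material = ore + waste
= 525 + 48 = 573 tonnes
Dilution = waste / total * 100
= 48 / 573 * 100
= 0.08376963351 * 100
= 8.377%

8.377%


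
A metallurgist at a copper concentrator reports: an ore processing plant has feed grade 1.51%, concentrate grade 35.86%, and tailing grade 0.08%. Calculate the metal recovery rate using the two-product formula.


Using the two-product formula:
R = 100 * c * (f - t) / (f * (c - t))
Numerator = 100 * 35.86 * (1.51 - 0.08)
= 100 * 35.86 * 1.43
= 5127.98
Denominator = 1.51 * (35.86 - 0.08)
= 1.51 * 35.78
= 54.0278
R = 5127.98 / 54.0278
= 94.9137%

94.9137%


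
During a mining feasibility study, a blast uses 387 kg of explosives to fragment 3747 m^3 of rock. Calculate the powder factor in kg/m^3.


Powder factor = explosive mass / rock volume
= 387 / 3747
= 0.1033 kg/m^3

0.1033 kg/m^3


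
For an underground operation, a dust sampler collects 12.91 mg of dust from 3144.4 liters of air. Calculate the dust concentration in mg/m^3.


4.1057 mg/m^3

Convert liters to m^3: 1 m^3 = 1000 L
Concentration = mass / volume * 1000
= 12.91 / 3144.4 * 1000
= 0.004105711742 * 1000
= 4.1057 mg/m^3


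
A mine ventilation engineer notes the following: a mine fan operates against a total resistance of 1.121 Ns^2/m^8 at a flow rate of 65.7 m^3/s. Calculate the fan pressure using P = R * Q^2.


Compute Q^2:
Q^2 = 65.7^2 = 4316.49
Compute pressure:
P = R * Q^2 = 1.121 * 4316.49
= 4838.7853 Pa

4838.7853 Pa


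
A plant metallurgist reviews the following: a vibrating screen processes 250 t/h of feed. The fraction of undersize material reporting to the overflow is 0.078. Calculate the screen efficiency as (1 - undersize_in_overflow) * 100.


Screen efficiency = (1 - fraction of undersize in overflow) * 100
= (1 - 0.078) * 100
= 0.922 * 100
= 92.2%

92.2%


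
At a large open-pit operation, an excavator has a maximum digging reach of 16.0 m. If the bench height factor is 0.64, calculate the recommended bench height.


Bench height = reach * factor
= 16.0 * 0.64
= 10.24 m

10.24 m


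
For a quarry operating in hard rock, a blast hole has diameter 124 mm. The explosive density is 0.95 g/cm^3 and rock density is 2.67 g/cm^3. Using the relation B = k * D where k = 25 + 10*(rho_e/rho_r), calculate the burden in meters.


3.5412 m

First, compute k:
rho_e / rho_r = 0.95 / 2.67 = 0.3558052434
k = 25 + 10 * 0.3558052434 = 28.55805243
Then, compute burden:
B = k * D / 1000 = 28.55805243 * 124 / 1000
= 3541.198502 / 1000
= 3.5412 m
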